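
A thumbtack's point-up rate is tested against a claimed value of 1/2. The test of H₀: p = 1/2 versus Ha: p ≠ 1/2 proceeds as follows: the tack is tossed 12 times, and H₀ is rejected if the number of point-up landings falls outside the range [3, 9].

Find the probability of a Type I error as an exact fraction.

Under H₀, Y ~ Binomial(12, 1/2); α is the probability of landing in either tail, P(Y ≤ 2) + P(Y ≥ 10).
Each tail has probability (1 + 12 + 66)/4096; doubling gives α = 158/4096 = 79/2048.

79/2048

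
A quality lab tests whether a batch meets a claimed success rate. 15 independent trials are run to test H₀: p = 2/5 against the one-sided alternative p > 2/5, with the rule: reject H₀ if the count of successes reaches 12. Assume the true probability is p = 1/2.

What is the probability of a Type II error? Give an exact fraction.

A Type II error is failing to reject when Ha holds: with p = 1/2, β = P(X ≤ 11).
Adding the binomial probabilities P(X=0)+…+P(X=11) at p = 1/2 gives 503/512.

503/512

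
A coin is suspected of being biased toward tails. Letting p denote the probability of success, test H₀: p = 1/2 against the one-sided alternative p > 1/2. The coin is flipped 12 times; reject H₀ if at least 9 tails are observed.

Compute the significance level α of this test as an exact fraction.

299/4096

α = P(reject H₀ | H₀ true) = P(X ≥ 9 | p = 1/2), with X ~ Binomial(12, 1/2).
Summing the upper tail: (220 + 66 + 12 + 1) / 2^12 = 299/4096.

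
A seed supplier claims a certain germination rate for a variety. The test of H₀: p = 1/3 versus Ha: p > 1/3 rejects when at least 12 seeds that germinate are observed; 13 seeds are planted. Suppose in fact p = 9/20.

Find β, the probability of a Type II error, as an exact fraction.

β = P(fail to reject H₀ | Ha true) = P(X ≤ 11 | p = 9/20), X ~ Binomial(13, 9/20).
Equivalently, β = 1 − P(X ≥ 12) = 10234633838806861/10240000000000000.

10234633838806861/10240000000000000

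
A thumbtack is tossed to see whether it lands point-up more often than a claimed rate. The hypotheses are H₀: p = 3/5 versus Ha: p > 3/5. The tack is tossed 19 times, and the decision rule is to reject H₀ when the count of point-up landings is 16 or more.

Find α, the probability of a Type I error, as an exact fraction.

α = P(reject H₀ | H₀ true) = P(S ≥ 16 | p = 3/5), with S ~ Binomial(19, 3/5).
Adding the binomial terms for j = 16 through 19 with p = 3/5 yields 437914292733/19073486328125.

437914292733/19073486328125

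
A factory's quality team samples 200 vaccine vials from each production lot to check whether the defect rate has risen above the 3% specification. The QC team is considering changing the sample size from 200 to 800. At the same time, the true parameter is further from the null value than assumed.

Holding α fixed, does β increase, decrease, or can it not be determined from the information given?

It decreases.

More data shrinks sampling variability; the test statistic under Ha concentrates further from the null value, making rejection more likely. A larger true effect moves the Ha sampling distribution further from the H₀ critical value, making rejection more likely when Ha is true. Both changes push β in the same direction.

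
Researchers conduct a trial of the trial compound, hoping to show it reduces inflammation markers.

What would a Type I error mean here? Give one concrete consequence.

With the conventional null hypothesis that the drug has no effect on inflammation markers:
A Type I error is rejecting H₀ when H₀ is true.
Here that means concluding that the drug is effective when actually the drug has no effect on inflammation markers.

A Type I error would mean concluding that the drug reduces inflammation markers when in fact the drug has no effect on inflammation markers. Consequence: an ineffective drug is approved and marketed, exposing patients to side effects with no benefit.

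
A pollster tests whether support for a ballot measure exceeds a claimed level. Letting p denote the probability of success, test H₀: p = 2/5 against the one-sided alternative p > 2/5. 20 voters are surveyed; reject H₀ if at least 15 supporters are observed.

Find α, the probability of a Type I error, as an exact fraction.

The Type I error probability is α = P(X ≥ 15) computed under H₀, where X ~ Binomial(20, 2/5).
P(X ≥ 15) = Σ_{j=15}^{20} C(20,j)·(2/5)^j·(3/5)^{20-j} = 153686966272/95367431640625.

153686966272/95367431640625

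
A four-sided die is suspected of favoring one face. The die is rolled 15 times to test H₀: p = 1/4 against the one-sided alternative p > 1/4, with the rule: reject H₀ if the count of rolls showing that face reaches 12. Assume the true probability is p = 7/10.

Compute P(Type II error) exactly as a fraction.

A Type II error is failing to reject when Ha holds: with p = 7/10, β = P(X ≤ 11).
Equivalently, β = 1 − P(X ≥ 12) = 87891509014119/125000000000000.

87891509014119/125000000000000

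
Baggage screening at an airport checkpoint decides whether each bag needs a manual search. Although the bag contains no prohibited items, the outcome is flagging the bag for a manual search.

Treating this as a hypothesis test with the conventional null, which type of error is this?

The null hypothesis here is that the bag contains no prohibited items.
'Flagging the bag for a manual search' corresponds to rejecting H₀.
H₀ was rejected but H₀ is true — a Type I error (false positive).

Type I error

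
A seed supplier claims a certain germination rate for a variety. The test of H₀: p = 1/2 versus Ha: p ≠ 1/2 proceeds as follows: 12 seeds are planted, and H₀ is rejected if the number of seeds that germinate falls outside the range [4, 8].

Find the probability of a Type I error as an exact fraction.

299/2048

α = P(Y ≤ 3 or Y ≥ 9 | p = 1/2), Y ~ Binomial(12, 1/2).
By symmetry, α = 2·P(Y ≤ 3) = 2·(1 + 12 + 66 + 220)/4096 = 598/4096 = 299/2048.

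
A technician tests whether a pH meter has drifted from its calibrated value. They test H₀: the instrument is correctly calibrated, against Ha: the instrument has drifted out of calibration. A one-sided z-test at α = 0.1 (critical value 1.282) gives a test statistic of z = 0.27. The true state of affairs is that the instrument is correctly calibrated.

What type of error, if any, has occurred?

No error (correct decision).

Since z = 0.27 ≤ z* = 1.282, H₀ is not rejected.
H₀ is true (actually the instrument is correctly calibrated).
The decision matches the true state — no error.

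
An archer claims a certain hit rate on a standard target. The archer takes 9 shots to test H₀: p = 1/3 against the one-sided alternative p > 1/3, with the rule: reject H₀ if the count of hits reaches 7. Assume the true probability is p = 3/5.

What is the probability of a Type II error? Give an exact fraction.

β = P(fail to reject H₀ | Ha true) = P(Y ≤ 6 | p = 3/5), Y ~ Binomial(9, 3/5).
Adding the binomial probabilities P(Y=0)+…+P(Y=6) at p = 3/5 gives 1500416/1953125.

1500416/1953125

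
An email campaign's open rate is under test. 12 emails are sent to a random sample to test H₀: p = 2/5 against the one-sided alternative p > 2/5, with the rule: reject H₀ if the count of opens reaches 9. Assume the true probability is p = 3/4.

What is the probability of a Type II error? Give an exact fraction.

5892517/16777216

A Type II error is failing to reject when Ha holds: with p = 3/4, β = P(K ≤ 8).
Equivalently, β = 1 − P(K ≥ 9) = 5892517/16777216.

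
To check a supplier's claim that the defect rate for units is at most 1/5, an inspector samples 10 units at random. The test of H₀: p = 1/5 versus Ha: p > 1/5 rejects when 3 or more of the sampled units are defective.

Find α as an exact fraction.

The significance level is the probability, assuming p = 1/5, of seeing 3 or more defectives in 10 draws.
Computing the lower-tail complement: 1 − 6619136/9765625 = 3146489/9765625.

3146489/9765625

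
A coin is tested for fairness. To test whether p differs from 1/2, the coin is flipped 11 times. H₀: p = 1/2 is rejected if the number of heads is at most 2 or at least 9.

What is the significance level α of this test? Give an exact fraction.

67/1024

α = P(X ≤ 2 or X ≥ 9 | p = 1/2), X ~ Binomial(11, 1/2).
Each tail has probability (1 + 11 + 55)/2048; doubling gives α = 134/2048 = 67/1024.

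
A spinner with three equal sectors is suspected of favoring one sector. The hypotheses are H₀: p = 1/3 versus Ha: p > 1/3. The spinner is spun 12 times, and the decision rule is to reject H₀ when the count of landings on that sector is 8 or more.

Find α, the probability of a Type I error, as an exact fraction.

The Type I error probability is α = P(Y ≥ 8) computed under H₀, where Y ~ Binomial(12, 1/3).
P(Y ≥ 8) = Σ_{j=8}^{12} C(12,j)·(1/3)^j·(2/3)^{12-j} = 3323/177147.

3323/177147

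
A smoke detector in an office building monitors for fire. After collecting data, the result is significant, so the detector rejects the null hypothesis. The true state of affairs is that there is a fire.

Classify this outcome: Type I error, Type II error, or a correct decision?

No error (correct decision).

The conventional null hypothesis here is that there is no fire.
The test rejected a false H₀ — the decision matches the true state.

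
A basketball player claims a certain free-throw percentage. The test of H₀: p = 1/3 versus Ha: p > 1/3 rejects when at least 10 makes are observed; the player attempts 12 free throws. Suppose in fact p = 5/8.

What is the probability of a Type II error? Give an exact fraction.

60916742361/68719476736

Under the alternative p = 5/8, X ~ Binomial(12, 5/8); β is the probability the test does not reject, P(X < 10).
Equivalently, β = 1 − P(X ≥ 10) = 60916742361/68719476736.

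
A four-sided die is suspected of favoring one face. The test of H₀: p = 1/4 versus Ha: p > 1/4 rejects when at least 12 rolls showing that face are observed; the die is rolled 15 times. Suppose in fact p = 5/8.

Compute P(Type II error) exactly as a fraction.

A Type II error is failing to reject when Ha holds: with p = 5/8, β = P(S ≤ 11).
Equivalently, β = 1 − P(S ≥ 12) = 7681591069083/8796093022208.

7681591069083/8796093022208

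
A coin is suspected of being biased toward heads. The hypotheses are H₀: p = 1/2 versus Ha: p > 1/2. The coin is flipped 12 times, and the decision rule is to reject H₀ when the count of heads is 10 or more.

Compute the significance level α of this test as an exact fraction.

79/4096

α = P(reject H₀ | H₀ true) = P(S ≥ 10 | p = 1/2), with S ~ Binomial(12, 1/2).
Summing the upper tail: (66 + 12 + 1) / 2^12 = 79/4096.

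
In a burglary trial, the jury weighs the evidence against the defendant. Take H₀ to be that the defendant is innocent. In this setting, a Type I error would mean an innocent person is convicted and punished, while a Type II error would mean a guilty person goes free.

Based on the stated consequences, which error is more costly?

The Type I consequence (an innocent person is convicted and punished) is more severe than the Type II consequence (a guilty person goes free).

Type I error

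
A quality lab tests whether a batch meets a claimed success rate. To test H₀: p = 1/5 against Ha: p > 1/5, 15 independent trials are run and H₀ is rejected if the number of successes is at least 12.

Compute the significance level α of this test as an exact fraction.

α = P(reject H₀ | H₀ true) = P(Y ≥ 12 | p = 1/5), with Y ~ Binomial(15, 1/5).
Adding the binomial terms for j = 12 through 15 with p = 1/5 yields 30861/30517578125.

30861/30517578125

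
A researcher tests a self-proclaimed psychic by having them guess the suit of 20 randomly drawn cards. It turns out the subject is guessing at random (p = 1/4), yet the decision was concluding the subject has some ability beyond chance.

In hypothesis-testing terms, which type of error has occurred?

Type I error

The null hypothesis here is that the subject is guessing at random (p = 1/4).
'Concluding the subject has some ability beyond chance' corresponds to rejecting H₀.
H₀ was rejected but H₀ is true — a Type I error (false positive).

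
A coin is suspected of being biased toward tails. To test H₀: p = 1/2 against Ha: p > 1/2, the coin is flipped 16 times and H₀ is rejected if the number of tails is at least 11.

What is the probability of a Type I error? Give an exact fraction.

6885/65536

Under H₀, S ~ Binomial(16, 1/2), and α = P(S ≥ 11).
P(S ≥ 11) = [C(16,11) + C(16,12) + C(16,13) + C(16,14) + C(16,15) + C(16,16)] / 2^16 = (4368 + 1820 + 560 + 120 + 16 + 1) / 65536 = 6885/65536.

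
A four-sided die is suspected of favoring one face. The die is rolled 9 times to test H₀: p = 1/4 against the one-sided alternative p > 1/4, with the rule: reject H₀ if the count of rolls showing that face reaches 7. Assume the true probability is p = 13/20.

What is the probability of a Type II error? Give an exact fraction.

5301813769/8000000000

Under the alternative p = 13/20, Y ~ Binomial(9, 13/20); β is the probability the test does not reject, P(Y < 7).
Adding the binomial probabilities P(Y=0)+…+P(Y=6) at p = 13/20 gives 5301813769/8000000000.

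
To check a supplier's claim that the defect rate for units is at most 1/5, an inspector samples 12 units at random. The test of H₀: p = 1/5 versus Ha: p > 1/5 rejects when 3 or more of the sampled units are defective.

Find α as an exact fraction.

The significance level is the probability, assuming p = 1/5, of seeing 3 or more defectives in 12 draws.
α = 1 − P(X ≤ 2) = 1 − 27262976/48828125 = 21565149/48828125.

21565149/48828125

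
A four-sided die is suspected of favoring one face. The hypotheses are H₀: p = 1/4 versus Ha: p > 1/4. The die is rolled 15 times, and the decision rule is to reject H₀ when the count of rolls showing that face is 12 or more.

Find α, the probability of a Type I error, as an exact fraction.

The Type I error probability is α = P(S ≥ 12) computed under H₀, where S ~ Binomial(15, 1/4).
P(S ≥ 12) = Σ_{j=12}^{15} C(15,j)·(1/4)^j·(3/4)^{15-j} = 3319/268435456.

3319/268435456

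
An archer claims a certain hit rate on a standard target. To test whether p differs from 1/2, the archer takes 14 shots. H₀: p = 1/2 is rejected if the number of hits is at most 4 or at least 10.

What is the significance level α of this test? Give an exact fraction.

1471/8192

The significance level is the null-hypothesis probability of the rejection region {≤4} ∪ {≥10}.
Each tail has probability (1 + 14 + 91 + 364 + 1001)/16384; doubling gives α = 2942/16384 = 1471/8192.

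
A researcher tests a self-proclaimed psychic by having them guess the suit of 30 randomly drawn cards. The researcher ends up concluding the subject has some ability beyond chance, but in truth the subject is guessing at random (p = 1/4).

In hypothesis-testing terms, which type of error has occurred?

Type I error

The null hypothesis here is that the subject is guessing at random (p = 1/4).
'Concluding the subject has some ability beyond chance' corresponds to rejecting H₀.
H₀ was rejected but H₀ is true — a Type I error (false positive).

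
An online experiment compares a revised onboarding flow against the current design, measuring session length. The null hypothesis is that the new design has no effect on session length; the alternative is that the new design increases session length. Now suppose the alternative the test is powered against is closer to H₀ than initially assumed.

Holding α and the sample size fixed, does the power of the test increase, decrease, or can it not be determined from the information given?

It decreases.

A smaller departure from H₀ means the test statistic under Ha is distributed closer to where it would be under H₀; rejection becomes less likely.
Since power = 1 − β and β increases, power decreases.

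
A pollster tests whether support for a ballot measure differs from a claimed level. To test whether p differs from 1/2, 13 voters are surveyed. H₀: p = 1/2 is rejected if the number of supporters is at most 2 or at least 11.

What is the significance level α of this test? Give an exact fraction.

23/1024

α = P(S ≤ 2 or S ≥ 11 | p = 1/2), S ~ Binomial(13, 1/2).
The two tails are symmetric, so α = 2·(1 + 13 + 78)/2^13 = 184/8192 = 23/1024.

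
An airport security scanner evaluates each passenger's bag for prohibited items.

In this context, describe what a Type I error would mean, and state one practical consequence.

A Type I error would mean concluding that the bag contains a prohibited item when in fact the bag contains no prohibited items. Consequence: a harmless bag is searched, delaying the passenger.

With the conventional null hypothesis that the bag contains no prohibited items:
A Type I error is rejecting H₀ when H₀ is true.
Here that means flagging the bag for a manual search when actually the bag contains no prohibited items.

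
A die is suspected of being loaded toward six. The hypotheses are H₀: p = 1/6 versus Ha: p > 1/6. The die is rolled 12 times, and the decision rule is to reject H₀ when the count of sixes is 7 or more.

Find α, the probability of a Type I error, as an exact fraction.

α = P(reject H₀ | H₀ true) = P(X ≥ 7 | p = 1/6), with X ~ Binomial(12, 1/6).
Summing C(12,j)(1/6)^j(5/6)^{12−j} for j = 7,…,12 gives 468931/362797056.

468931/362797056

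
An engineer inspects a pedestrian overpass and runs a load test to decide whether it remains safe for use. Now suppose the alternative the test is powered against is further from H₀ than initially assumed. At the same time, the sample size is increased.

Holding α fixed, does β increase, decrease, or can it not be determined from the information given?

It decreases.

The further the true parameter sits from the null value, the more of the Ha sampling distribution falls in the rejection region. Increasing n separates the H₀ and Ha sampling distributions, so under Ha fewer outcomes land in the acceptance region. Both changes push β in the same direction.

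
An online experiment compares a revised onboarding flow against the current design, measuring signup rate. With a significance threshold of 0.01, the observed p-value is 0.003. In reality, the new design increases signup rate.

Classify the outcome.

The conventional null hypothesis is that the new design has no effect on signup rate.
Since p = 0.003 < α = 0.01, H₀ is rejected.
H₀ is false (actually the new design increases signup rate).
The decision matches the true state — no error.

No error — this is a correct decision.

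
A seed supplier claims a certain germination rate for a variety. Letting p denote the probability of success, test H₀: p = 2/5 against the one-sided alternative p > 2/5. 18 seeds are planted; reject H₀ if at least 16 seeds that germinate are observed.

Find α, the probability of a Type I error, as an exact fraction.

α = P(reject H₀ | H₀ true) = P(S ≥ 16 | p = 2/5), with S ~ Binomial(18, 2/5).
P(S ≥ 16) = Σ_{j=16}^{18} C(18,j)·(2/5)^j·(3/5)^{18-j} = 97583104/3814697265625.

97583104/3814697265625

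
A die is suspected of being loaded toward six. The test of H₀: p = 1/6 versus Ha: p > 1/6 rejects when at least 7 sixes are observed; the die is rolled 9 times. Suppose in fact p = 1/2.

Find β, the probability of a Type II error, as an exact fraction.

β = P(fail to reject H₀ | Ha true) = P(Y ≤ 6 | p = 1/2), Y ~ Binomial(9, 1/2).
Summing C(9,j)·(1/2)^j·(1/2)^{9-j} for j = 0..6 gives 233/256.

233/256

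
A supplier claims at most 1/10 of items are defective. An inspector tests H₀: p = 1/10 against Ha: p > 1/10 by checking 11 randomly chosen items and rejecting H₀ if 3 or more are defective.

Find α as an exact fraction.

1791237017/20000000000

Under H₀, S ~ Binomial(11, 1/10); the Type I error rate is P(S ≥ 3).
Computing the lower-tail complement: 1 − 18208762983/20000000000 = 1791237017/20000000000.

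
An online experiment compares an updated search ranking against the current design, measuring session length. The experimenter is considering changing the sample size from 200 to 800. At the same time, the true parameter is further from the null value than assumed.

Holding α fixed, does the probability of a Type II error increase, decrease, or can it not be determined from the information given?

A larger sample reduces the standard error, pulling the sampling distribution under Ha further from the non-rejection region. A larger true effect moves the Ha sampling distribution further from the H₀ critical value, making rejection more likely when Ha is true. Both changes push β in the same direction.

It decreases.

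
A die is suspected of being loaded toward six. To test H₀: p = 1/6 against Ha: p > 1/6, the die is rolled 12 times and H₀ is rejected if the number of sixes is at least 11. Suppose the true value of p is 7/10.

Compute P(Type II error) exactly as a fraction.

914974950051/1000000000000

Under the alternative p = 7/10, Y ~ Binomial(12, 7/10); β is the probability the test does not reject, P(Y < 11).
Summing C(12,j)·(7/10)^j·(3/10)^{12-j} for j = 0..10 gives 914974950051/1000000000000.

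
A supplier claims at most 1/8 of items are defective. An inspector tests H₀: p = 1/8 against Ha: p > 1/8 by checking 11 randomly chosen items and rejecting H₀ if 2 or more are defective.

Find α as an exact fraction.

1752690055/4294967296

The significance level is the probability, assuming p = 1/8, of seeing 2 or more defectives in 11 draws.
Via the complement, α = 1 − Σ_{j=0}^{1} C(11,j)(1/8)^j(7/8)^{11-j} = 1752690055/4294967296.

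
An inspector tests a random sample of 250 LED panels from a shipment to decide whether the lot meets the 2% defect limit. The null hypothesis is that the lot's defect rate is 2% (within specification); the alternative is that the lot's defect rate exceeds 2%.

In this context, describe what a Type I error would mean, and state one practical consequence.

A Type I error would mean concluding that the lot's defect rate exceeds 2% when in fact the lot's defect rate is 2% (within specification). Consequence: an acceptable shipment is needlessly reworked at extra cost.

A Type I error is rejecting H₀ when H₀ is true.
Here that means rejecting the lot and scrapping or reworking it when actually the lot's defect rate is 2% (within specification).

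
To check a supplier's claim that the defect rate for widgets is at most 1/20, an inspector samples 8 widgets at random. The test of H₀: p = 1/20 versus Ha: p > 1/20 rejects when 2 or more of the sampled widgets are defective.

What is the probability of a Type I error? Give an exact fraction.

α = P(reject H₀ | H₀ true) = P(S ≥ 2 | p = 1/20), S ~ Binomial(8, 1/20).
Computing the lower-tail complement: 1 − 24134536953/25600000000 = 1465463047/25600000000.

1465463047/25600000000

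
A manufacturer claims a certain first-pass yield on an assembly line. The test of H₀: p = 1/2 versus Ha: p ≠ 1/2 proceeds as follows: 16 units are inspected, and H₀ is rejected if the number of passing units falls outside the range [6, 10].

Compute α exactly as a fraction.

The significance level is the null-hypothesis probability of the rejection region {≤5} ∪ {≥11}.
The two tails are symmetric, so α = 2·(1 + 16 + 120 + 560 + 1820 + 4368)/2^16 = 13770/65536 = 6885/32768.

6885/32768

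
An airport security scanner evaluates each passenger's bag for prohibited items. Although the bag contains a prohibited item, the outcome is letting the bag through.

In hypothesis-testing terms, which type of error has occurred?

The null hypothesis here is that the bag contains no prohibited items.
'Letting the bag through' corresponds to failing to reject H₀.
H₀ was not rejected but H₀ is false — a Type II error (false negative).

Type II error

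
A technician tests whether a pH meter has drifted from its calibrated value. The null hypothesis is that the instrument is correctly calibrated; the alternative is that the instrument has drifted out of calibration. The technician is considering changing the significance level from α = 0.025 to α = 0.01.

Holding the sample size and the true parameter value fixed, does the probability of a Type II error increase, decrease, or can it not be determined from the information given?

It increases.

Lowering α raises the bar for rejection; under Ha, the test now fails to reject on outcomes it previously would have rejected.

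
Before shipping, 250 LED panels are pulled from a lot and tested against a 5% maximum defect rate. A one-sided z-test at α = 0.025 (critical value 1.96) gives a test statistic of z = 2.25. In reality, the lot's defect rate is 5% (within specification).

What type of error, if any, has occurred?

The conventional null hypothesis is that the lot's defect rate is 5% (within specification).
Since z = 2.25 > z* = 1.96, H₀ is rejected.
H₀ is true (actually the lot's defect rate is 5% (within specification)).
Rejecting a true H₀ is a Type I error.

Type I error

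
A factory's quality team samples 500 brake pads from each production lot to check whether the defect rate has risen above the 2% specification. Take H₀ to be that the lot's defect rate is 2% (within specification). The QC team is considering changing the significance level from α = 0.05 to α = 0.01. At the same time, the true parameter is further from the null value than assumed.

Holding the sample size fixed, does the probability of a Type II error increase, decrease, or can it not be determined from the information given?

Cannot be determined from the information given.

The first change alone would make β increase; the second alone would make β decrease. Which effect dominates depends on the magnitudes, which are not given.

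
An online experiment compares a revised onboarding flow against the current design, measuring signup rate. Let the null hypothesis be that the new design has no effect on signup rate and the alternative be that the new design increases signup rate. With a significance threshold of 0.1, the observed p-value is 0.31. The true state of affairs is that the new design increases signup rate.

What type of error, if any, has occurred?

Since p = 0.31 ≥ α = 0.1, H₀ is not rejected.
H₀ is false (actually the new design increases signup rate).
Failing to reject a false H₀ is a Type II error.

Type II error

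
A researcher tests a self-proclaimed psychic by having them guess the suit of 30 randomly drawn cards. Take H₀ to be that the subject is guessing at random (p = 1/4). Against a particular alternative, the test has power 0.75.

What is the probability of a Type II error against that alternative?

0.25

Power = 1 − β, so β = 1 − 0.75 = 0.25.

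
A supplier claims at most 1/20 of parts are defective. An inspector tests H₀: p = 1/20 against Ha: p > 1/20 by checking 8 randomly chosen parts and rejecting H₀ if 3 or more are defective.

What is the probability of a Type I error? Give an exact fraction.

α = P(reject H₀ | H₀ true) = P(K ≥ 3 | p = 1/20), K ~ Binomial(8, 1/20).
Via the complement, α = 1 − Σ_{j=0}^{2} C(8,j)(1/20)^j(19/20)^{8-j} = 148178379/25600000000.

148178379/25600000000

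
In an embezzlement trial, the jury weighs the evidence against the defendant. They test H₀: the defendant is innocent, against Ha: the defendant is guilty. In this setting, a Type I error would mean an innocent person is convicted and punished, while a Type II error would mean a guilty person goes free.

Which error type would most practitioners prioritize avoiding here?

Type I error

The Type I consequence (an innocent person is convicted and punished) is more severe than the Type II consequence (a guilty person goes free).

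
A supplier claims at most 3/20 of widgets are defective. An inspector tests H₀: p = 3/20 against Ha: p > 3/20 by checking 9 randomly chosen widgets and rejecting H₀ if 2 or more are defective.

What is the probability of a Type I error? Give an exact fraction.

α = P(reject H₀ | H₀ true) = P(S ≥ 2 | p = 3/20), S ~ Binomial(9, 3/20).
Computing the lower-tail complement: 1 − 76733331851/128000000000 = 51266668149/128000000000.

51266668149/128000000000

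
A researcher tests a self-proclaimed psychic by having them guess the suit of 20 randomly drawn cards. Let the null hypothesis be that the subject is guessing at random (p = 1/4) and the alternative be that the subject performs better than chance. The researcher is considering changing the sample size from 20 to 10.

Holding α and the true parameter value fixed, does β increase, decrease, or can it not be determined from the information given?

Reducing n widens both sampling distributions, so the test has less ability to distinguish Ha from H₀.

It increases.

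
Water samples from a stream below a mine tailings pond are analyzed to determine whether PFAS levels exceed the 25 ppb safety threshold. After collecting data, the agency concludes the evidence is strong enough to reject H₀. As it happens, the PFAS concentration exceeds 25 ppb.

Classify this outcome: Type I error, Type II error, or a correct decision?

No error (correct decision).

The conventional null hypothesis here is that the PFAS concentration is at or below 25 ppb (safe).
The test rejected a false H₀ — the decision matches the true state.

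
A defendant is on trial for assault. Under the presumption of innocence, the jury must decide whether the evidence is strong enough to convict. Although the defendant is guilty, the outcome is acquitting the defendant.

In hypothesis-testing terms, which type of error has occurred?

The null hypothesis here is that the defendant is innocent.
'Acquitting the defendant' corresponds to failing to reject H₀.
H₀ was not rejected but H₀ is false — a Type II error (false negative).

Type II error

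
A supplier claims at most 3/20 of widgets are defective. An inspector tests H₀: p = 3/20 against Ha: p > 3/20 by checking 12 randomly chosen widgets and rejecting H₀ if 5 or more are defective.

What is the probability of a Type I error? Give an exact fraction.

Under H₀, X ~ Binomial(12, 3/20); the Type I error rate is P(X ≥ 5).
α = 1 − P(X ≤ 4) = 1 − 399801586216033/409600000000000 = 9798413783967/409600000000000.

9798413783967/409600000000000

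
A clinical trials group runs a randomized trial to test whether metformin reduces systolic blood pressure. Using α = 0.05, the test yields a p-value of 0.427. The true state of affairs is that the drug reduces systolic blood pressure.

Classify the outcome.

The conventional null hypothesis is that the drug has no effect on systolic blood pressure.
Since p = 0.427 ≥ α = 0.05, H₀ is not rejected.
H₀ is false (actually the drug reduces systolic blood pressure).
Failing to reject a false H₀ is a Type II error.

Type II error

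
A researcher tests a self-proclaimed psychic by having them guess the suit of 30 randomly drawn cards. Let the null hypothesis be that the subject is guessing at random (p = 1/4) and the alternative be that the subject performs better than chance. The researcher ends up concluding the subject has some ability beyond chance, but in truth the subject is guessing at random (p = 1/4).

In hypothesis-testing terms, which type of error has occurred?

Type I error

'Concluding the subject has some ability beyond chance' corresponds to rejecting H₀.
H₀ was rejected but H₀ is true — a Type I error (false positive).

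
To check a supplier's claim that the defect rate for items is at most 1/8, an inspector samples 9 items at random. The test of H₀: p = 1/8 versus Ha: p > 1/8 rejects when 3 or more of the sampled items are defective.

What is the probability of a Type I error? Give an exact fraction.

3083341/33554432

α = P(reject H₀ | H₀ true) = P(Y ≥ 3 | p = 1/8), Y ~ Binomial(9, 1/8).
Via the complement, α = 1 − Σ_{j=0}^{2} C(9,j)(1/8)^j(7/8)^{9-j} = 3083341/33554432.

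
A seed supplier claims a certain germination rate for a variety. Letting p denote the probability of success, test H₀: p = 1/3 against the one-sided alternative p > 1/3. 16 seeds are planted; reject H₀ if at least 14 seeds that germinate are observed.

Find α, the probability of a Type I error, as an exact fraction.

α = P(reject H₀ | H₀ true) = P(K ≥ 14 | p = 1/3), with K ~ Binomial(16, 1/3).
Adding the binomial terms for j = 14 through 16 with p = 1/3 yields 19/1594323.

19/1594323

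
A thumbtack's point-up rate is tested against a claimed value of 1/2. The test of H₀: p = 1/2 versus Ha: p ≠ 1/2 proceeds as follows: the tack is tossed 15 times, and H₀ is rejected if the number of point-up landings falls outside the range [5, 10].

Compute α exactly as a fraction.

1941/16384

α = P(S ≤ 4 or S ≥ 11 | p = 1/2), S ~ Binomial(15, 1/2).
By symmetry, α = 2·P(S ≤ 4) = 2·(1 + 15 + 105 + 455 + 1365)/32768 = 3882/32768 = 1941/16384.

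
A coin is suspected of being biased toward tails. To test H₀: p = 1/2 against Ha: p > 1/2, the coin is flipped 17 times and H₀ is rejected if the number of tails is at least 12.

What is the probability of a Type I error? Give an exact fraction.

4701/65536

The Type I error probability is α = P(Y ≥ 12) computed under H₀, where Y ~ Binomial(17, 1/2).
P(Y ≥ 12) = [C(17,12) + C(17,13) + C(17,14) + C(17,15) + C(17,16) + C(17,17)] / 2^17 = (6188 + 2380 + 680 + 136 + 17 + 1) / 131072 = 9402/131072 = 4701/65536.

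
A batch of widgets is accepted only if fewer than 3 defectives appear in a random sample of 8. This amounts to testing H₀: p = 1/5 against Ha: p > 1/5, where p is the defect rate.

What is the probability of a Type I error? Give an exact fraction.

79329/390625

α = P(reject H₀ | H₀ true) = P(X ≥ 3 | p = 1/5), X ~ Binomial(8, 1/5).
Via the complement, α = 1 − Σ_{j=0}^{2} C(8,j)(1/5)^j(4/5)^{8-j} = 79329/390625.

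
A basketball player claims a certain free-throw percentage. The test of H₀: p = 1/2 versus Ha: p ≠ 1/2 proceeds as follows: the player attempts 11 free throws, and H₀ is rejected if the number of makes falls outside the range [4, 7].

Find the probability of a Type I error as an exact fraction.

29/128

Under H₀, Y ~ Binomial(11, 1/2); α is the probability of landing in either tail, P(Y ≤ 3) + P(Y ≥ 8).
Each tail has probability (1 + 11 + 55 + 165)/2048; doubling gives α = 464/2048 = 29/128.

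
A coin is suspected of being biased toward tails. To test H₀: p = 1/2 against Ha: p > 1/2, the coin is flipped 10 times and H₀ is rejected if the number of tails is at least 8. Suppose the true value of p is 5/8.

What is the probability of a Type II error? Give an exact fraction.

211794831/268435456

A Type II error is failing to reject when Ha holds: with p = 5/8, β = P(S ≤ 7).
Equivalently, β = 1 − P(S ≥ 8) = 211794831/268435456.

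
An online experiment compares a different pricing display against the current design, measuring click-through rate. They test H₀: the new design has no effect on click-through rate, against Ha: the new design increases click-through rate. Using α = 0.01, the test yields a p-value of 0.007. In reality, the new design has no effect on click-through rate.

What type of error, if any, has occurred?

Since p = 0.007 < α = 0.01, H₀ is rejected.
H₀ is true (actually the new design has no effect on click-through rate).
Rejecting a true H₀ is a Type I error.

Type I error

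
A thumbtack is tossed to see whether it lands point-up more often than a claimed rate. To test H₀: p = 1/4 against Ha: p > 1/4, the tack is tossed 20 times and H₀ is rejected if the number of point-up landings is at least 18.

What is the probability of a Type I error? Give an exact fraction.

Under H₀, K ~ Binomial(20, 1/4), and α = P(K ≥ 18).
P(K ≥ 18) = Σ_{j=18}^{20} C(20,j)·(1/4)^j·(3/4)^{20-j} = 1771/1099511627776.

1771/1099511627776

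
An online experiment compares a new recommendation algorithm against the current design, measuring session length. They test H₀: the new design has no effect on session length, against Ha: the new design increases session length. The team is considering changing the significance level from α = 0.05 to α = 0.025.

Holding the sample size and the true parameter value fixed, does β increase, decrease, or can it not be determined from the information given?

It increases.

A smaller α moves the rejection region further into the tail. With the alternative true, more outcomes now fall outside the rejection region, so failing to reject becomes more likely.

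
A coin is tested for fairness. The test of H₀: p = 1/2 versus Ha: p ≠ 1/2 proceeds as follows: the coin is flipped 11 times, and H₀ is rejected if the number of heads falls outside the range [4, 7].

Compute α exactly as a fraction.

Under H₀, X ~ Binomial(11, 1/2); α is the probability of landing in either tail, P(X ≤ 3) + P(X ≥ 8).
By symmetry, α = 2·P(X ≤ 3) = 2·(1 + 11 + 55 + 165)/2048 = 464/2048 = 29/128.

29/128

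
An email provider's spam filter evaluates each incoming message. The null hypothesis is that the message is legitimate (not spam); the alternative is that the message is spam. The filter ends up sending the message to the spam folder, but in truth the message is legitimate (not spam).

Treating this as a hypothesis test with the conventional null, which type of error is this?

'Sending the message to the spam folder' corresponds to rejecting H₀.
H₀ was rejected but H₀ is true — a Type I error (false positive).

Type I error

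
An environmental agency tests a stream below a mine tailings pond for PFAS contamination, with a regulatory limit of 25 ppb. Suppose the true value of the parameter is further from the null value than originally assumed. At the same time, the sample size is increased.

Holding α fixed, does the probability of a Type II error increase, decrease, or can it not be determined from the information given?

It decreases.

A bigger departure from H₀ is easier for the test to detect, so it fails to reject less often. Increasing n separates the H₀ and Ha sampling distributions, so under Ha fewer outcomes land in the acceptance region. Both changes push β in the same direction.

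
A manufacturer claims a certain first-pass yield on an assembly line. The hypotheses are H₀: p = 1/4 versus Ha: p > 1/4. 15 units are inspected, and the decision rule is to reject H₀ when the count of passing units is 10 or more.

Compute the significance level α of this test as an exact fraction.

426785/536870912

α = P(reject H₀ | H₀ true) = P(S ≥ 10 | p = 1/4), with S ~ Binomial(15, 1/4).
P(S ≥ 10) = Σ_{j=10}^{15} C(15,j)·(1/4)^j·(3/4)^{15-j} = 426785/536870912.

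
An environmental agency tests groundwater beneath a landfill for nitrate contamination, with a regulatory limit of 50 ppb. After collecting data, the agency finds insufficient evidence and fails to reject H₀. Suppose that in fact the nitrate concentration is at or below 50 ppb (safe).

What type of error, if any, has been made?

The conventional null hypothesis here is that the nitrate concentration is at or below 50 ppb (safe).
The test retained a true H₀ — the decision matches the true state.

No error (correct decision).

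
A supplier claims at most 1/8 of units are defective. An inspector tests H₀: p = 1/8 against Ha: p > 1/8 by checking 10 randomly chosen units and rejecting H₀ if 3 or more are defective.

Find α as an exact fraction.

Under H₀, K ~ Binomial(10, 1/8); the Type I error rate is P(K ≥ 3).
Computing the lower-tail complement: 1 − 236356841/268435456 = 32078615/268435456.

32078615/268435456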